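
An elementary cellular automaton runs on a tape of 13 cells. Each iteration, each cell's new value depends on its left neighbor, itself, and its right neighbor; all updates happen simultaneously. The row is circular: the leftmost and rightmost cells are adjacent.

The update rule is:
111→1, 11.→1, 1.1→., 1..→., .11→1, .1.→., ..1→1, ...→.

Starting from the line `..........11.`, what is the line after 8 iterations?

.........111.
........1111.
.......11111.
......111111.
.....1111111.
....11111111.
...111111111.
..1111111111.

..1111111111.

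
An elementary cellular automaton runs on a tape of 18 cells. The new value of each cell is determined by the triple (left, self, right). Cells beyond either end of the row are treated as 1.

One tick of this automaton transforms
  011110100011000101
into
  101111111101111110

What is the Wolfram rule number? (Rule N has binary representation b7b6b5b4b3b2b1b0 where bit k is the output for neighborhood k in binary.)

position 2: 111 → 1  (bit 7 = 1)
position 4: 110 → 1  (bit 6 = 1)
position 0: 101 → 1  (bit 5 = 1)
position 7: 100 → 1  (bit 4 = 1)
position 1: 011 → 0  (bit 3 = 0)
position 6: 010 → 1  (bit 2 = 1)
position 9: 001 → 1  (bit 1 = 1)
position 8: 000 → 1  (bit 0 = 1)
bits b7..b0 = 11110111 = 247

247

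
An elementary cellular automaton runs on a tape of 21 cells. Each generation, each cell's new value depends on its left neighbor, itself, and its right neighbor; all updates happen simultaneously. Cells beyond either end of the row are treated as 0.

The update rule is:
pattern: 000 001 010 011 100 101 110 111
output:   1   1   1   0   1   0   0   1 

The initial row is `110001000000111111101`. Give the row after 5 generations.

001111111111011111001
110111111110001110111
000011111101110100010
111101111000100111111
011000110111111011110

011000110111111011110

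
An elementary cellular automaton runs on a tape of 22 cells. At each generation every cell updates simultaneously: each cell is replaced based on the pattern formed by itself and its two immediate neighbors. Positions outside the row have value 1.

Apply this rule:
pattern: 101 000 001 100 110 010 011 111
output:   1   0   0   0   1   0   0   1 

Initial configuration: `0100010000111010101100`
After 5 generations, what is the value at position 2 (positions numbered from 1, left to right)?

generation 1: 1000000000011101010100
generation 2: 1000000000001110101000
generation 3: 1000000000000111010000
generation 4: 1000000000000011100000
generation 5: 1000000000000001100000
position 2 holds 0

0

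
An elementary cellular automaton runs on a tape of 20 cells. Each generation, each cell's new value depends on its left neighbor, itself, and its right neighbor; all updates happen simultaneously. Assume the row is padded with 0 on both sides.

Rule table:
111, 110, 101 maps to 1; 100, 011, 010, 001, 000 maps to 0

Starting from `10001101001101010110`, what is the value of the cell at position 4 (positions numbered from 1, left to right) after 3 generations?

0

00000110000110101010
00000010000011010100
00000000000001101000
position 4 holds 0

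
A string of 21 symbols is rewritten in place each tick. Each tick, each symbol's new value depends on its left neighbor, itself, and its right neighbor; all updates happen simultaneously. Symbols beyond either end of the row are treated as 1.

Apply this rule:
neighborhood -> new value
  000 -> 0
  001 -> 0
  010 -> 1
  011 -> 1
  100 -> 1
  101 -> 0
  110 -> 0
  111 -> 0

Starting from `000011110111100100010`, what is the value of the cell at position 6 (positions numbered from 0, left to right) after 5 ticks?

tick 1: 100010000100010110010
tick 2: 010011000110010101010
tick 3: 011010100101010101010
tick 4: 010010110101010101010
tick 5: 011010100101010101010
position 6 holds 1

1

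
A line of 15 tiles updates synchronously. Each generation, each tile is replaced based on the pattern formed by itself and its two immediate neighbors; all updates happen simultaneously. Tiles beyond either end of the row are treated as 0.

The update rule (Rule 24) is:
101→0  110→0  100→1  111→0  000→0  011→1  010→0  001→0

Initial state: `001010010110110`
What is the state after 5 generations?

000000000100010

000001000100101
000000100010000
000000010001000
000000001000100
000000000100010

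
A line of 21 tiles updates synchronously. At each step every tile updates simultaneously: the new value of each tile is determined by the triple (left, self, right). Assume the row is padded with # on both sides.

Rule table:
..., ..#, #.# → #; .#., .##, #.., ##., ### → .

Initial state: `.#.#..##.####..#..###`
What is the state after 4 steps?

..#..#..#..####..#..#

step 1: #.#..#..#.....#..#...
step 2: .#..#..#..####..#..##
step 3: #..#..#..#.....#..#..
step 4: ..#..#..#..####..#..#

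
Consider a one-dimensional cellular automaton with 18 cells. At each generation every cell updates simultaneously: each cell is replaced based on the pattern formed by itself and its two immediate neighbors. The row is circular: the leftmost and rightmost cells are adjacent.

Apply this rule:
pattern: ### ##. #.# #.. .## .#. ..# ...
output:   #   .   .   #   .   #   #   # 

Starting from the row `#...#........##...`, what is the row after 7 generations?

...####...#......#

#############..###
############.##.##
###########......#
##########.######.
.########...####..
#.######.###.##.##
...####...#......#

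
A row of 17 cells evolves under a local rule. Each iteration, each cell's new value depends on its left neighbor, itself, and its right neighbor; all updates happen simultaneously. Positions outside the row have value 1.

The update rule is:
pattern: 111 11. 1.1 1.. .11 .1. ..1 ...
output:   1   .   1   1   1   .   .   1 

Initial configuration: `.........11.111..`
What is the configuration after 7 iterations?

11.1.111.1.111111

11111111.1.111.1.
1111111.1.111.1.1
111111.1.111.1.11
11111.1.111.1.111
1111.1.111.1.1111
111.1.111.1.11111
11.1.111.1.111111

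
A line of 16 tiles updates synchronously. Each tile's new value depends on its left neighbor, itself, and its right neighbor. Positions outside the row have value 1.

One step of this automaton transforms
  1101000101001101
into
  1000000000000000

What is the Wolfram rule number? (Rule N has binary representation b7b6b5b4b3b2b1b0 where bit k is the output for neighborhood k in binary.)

position 0: 111 → 1  (bit 7 = 1)
position 1: 110 → 0  (bit 6 = 0)
position 2: 101 → 0  (bit 5 = 0)
position 4: 100 → 0  (bit 4 = 0)
position 12: 011 → 0  (bit 3 = 0)
position 3: 010 → 0  (bit 2 = 0)
position 6: 001 → 0  (bit 1 = 0)
position 5: 000 → 0  (bit 0 = 0)
bits b7..b0 = 10000000 = 128

128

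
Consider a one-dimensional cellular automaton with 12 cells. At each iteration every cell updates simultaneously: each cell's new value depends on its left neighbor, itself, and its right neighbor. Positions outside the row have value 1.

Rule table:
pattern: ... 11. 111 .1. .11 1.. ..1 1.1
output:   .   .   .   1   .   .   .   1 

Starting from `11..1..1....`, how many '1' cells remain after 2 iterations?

....1..1....
....1..1....
count of 1: 2

2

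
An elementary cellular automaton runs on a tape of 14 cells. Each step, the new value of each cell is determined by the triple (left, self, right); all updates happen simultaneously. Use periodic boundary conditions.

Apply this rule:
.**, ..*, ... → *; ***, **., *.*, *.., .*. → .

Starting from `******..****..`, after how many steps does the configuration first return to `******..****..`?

14

*......**....*
..******..****
.**......**...
**..******..**
...**......**.
****..******..
*....**......*
..****..******
.**....**.....
**..****..****
...**....**...
****..****..**
.....**....**.
******..****..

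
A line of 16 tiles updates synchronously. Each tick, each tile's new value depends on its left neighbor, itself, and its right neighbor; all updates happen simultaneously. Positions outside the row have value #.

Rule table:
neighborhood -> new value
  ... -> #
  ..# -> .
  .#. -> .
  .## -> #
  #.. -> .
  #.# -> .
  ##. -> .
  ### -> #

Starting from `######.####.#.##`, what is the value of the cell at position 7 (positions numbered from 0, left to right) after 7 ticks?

#####..###....##
####...##..##.##
###..#.#...#..##
##.......#....##
#..#####...##.##
...####..#.#..##
.#.###........##
position 7 holds .

.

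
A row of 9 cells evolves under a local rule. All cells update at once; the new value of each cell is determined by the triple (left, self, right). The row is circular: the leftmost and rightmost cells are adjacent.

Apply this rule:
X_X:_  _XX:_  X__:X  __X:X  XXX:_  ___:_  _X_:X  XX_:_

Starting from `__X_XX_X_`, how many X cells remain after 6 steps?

2

_XX____XX
___X__X__
__XXXXXX_
_X______X
_XX____XX  (repeats step 1; period 4)
step 6: ___X__X__
count of X: 2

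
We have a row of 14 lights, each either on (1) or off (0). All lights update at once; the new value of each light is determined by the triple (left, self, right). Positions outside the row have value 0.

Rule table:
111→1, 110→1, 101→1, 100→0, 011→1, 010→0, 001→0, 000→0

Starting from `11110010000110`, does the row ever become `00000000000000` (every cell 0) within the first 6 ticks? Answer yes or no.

tick 1: 11110000000110
tick 2: 11110000000110  (fixed point — unchanged through tick 6)
tick 6 is 11110000000110, still not uniform 0

no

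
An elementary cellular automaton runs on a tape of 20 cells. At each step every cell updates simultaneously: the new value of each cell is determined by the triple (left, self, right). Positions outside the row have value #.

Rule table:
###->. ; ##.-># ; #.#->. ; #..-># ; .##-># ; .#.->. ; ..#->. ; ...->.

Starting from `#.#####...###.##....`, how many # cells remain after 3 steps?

#.#...##..#.#.###...
#..#..###.....#.##..
##..#.#.##......###.
count of #: 9

9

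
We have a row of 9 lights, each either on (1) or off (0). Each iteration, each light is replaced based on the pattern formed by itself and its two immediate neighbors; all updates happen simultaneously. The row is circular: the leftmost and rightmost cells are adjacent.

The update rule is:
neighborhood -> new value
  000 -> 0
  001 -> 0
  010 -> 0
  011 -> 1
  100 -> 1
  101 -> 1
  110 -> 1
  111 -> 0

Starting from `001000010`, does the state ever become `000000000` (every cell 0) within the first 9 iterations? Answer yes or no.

no

iteration 1: 000100001
iteration 2: 100010000
iteration 3: 010001000
iteration 4: 001000100
iteration 5: 000100010
iteration 6: 000010001
iteration 7: 100001000
iteration 8: 010000100
iteration 9: 001000010
iteration 9 is 001000010, still not uniform 0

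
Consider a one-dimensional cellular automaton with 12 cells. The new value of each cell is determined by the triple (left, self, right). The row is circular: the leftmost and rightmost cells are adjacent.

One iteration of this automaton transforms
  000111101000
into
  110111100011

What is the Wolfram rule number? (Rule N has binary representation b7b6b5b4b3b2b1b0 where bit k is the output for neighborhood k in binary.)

position 4: 111 → 1  (bit 7 = 1)
position 6: 110 → 1  (bit 6 = 1)
position 7: 101 → 0  (bit 5 = 0)
position 9: 100 → 0  (bit 4 = 0)
position 3: 011 → 1  (bit 3 = 1)
position 8: 010 → 0  (bit 2 = 0)
position 2: 001 → 0  (bit 1 = 0)
position 0: 000 → 1  (bit 0 = 1)
bits b7..b0 = 11001001 = 201

201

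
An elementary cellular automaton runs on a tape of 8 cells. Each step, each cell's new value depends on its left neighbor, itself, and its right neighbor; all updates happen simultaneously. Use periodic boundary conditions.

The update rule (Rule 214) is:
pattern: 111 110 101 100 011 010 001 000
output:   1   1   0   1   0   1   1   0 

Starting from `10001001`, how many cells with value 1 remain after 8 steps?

6

step 1: 11011110
step 2: 01001110
step 3: 11110111
step 4: 11110011
step 5: 11111101
step 6: 11111100
step 7: 01111111
step 8: 00111111
count of 1: 6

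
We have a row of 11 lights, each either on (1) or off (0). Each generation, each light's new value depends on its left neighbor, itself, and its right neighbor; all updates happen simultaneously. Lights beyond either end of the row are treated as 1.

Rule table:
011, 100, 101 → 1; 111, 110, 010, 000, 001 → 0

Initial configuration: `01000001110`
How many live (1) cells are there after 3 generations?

generation 1: 10100001001
generation 2: 01010000101
generation 3: 10101000011
count of 1: 5

5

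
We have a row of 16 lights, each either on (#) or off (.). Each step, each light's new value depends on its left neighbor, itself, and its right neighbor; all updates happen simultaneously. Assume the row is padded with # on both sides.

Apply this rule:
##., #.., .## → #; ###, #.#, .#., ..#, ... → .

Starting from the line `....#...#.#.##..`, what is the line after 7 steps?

#....#......###.
##....#.....#.#.
.##....#........
.###....#.......
.#.##....#......
...###....#.....
#..#.##....#....

#..#.##....#....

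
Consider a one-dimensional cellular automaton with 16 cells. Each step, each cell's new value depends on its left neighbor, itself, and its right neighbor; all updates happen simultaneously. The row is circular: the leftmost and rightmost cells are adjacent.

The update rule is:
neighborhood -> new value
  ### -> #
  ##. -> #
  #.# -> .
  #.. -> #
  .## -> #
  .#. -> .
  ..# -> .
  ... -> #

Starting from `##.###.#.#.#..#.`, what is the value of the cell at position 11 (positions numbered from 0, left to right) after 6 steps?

#

step 1: ##.###......#...
step 2: ##.########..##.
step 3: ##.#########.##.
step 4: ##.#########.##.  (fixed point — unchanged through step 6)
position 11 holds #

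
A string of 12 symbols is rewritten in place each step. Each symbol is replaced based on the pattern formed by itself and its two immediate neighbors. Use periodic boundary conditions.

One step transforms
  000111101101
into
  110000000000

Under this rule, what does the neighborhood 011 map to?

0

At position 3 the neighborhood is 011; the next row has 0 there.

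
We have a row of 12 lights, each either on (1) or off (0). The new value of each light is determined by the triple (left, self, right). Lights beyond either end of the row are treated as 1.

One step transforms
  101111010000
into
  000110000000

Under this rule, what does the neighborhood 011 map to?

At position 2 the neighborhood is 011; the next row has 0 there.

0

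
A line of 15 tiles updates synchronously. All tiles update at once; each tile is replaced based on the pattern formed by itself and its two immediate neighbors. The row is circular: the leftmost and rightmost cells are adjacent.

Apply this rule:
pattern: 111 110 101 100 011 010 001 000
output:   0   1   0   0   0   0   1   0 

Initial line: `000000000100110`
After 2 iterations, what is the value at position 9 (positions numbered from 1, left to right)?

0

000000001001010
000000010010000
position 9 holds 0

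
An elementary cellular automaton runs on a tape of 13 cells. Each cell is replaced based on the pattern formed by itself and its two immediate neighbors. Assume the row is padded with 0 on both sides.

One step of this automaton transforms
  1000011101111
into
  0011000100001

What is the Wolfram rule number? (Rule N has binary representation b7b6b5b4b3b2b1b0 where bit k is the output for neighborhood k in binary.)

position 6: 111 → 0  (bit 7 = 0)
position 7: 110 → 1  (bit 6 = 1)
position 8: 101 → 0  (bit 5 = 0)
position 1: 100 → 0  (bit 4 = 0)
position 5: 011 → 0  (bit 3 = 0)
position 0: 010 → 0  (bit 2 = 0)
position 4: 001 → 0  (bit 1 = 0)
position 2: 000 → 1  (bit 0 = 1)
bits b7..b0 = 01000001 = 65

65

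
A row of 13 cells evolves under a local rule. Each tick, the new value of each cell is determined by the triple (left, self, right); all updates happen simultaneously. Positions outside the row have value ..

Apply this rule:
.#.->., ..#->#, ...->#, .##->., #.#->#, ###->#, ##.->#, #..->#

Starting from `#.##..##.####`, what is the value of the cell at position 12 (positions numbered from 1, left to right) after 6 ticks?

.

.#.###.##.###
#.#.###.##.##
.#.#.###.##.#
#.#.#.###.##.
.#.#.#.###.##
#.#.#.#.###.#
position 12 holds .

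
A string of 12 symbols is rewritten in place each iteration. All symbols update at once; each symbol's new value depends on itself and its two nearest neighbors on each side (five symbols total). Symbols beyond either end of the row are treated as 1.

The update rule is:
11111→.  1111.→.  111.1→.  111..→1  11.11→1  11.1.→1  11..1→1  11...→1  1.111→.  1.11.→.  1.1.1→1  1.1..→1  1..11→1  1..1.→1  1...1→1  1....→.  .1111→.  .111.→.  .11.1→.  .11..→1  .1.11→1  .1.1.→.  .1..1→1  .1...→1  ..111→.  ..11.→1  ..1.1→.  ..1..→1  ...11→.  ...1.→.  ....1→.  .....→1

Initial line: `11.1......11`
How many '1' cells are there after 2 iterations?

iteration 1: ..111.11....
iteration 2: 11...1.11...
count of 1: 5

5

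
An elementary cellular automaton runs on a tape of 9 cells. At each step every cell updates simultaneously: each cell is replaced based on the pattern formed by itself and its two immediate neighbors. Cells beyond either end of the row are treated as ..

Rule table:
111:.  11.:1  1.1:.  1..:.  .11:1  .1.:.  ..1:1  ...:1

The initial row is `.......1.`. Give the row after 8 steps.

1.....1..

1111111..
1.....1.1
..1111...
111..1.11
1.1.1..11
......111
1111111.1
1.....1..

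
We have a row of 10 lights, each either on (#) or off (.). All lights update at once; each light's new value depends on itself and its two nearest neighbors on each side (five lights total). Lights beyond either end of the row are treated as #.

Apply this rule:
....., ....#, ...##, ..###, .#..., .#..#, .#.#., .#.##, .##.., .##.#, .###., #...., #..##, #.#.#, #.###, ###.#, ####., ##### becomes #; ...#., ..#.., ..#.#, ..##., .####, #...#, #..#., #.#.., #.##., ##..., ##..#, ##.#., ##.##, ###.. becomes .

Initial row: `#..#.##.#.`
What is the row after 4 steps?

step 1: ....#.#.##
step 2: .##..####.
step 3: ..#.##.##.
step 4: ...#.#..#.

...#.#..#.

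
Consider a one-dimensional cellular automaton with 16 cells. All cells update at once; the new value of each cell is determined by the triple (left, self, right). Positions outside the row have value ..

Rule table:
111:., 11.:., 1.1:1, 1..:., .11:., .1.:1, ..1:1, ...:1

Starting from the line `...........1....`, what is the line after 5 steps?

111111111111.111
............1...
1111111111111.11
.............1..
11111111111111.1

11111111111111.1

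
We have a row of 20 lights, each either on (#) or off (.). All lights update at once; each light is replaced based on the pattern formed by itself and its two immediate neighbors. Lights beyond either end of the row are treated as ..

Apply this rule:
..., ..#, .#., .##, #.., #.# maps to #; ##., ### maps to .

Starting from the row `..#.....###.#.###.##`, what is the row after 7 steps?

#########..####..##.
#........###...###.#
##########..####..##
#.........###...###.
###########..####..#
#..........###...###
############..####..

############..####..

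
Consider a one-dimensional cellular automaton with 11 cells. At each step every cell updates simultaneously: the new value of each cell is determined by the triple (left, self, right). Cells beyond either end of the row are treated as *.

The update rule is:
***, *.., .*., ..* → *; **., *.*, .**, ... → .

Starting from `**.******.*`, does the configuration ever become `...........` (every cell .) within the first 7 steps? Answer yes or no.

*...****...
.*.*.**.*.*
.*.*....*..
.*.**..****
.*...**.***
.**.*....**
....**..*.*
step 7 is ....**..*.*, still not uniform .

no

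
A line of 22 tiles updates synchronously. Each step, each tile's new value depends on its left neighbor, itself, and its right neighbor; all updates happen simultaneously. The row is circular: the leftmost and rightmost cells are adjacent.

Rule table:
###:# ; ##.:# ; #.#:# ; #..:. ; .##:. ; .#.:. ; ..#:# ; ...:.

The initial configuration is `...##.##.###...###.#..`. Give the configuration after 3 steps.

..#.##.##.##..#.###...
.#.#.##.##.#.#.#.##...
#.#.#.##.##.#.#.#.#...

#.#.#.##.##.#.#.#.#...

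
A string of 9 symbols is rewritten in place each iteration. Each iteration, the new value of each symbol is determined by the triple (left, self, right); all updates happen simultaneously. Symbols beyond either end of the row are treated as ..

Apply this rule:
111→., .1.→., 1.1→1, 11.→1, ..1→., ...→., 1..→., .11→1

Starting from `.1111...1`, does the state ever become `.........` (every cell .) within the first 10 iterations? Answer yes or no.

yes

iteration 1: .1..1....
iteration 2: .........
all cells are . at iteration 2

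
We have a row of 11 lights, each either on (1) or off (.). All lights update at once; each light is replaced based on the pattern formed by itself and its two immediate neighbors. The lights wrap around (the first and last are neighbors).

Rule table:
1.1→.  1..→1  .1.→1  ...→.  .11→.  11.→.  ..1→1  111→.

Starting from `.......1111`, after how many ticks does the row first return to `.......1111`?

1.....1....
11...111..1
..1.1...11.
.11.11.1..1
.......1111

5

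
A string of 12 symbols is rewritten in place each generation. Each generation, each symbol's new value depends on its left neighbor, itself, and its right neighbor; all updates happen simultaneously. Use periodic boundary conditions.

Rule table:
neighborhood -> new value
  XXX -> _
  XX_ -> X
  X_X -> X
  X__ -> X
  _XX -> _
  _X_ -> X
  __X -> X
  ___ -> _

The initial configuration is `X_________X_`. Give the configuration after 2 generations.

_XX_____X___

XX_______XXX
_XX_____X___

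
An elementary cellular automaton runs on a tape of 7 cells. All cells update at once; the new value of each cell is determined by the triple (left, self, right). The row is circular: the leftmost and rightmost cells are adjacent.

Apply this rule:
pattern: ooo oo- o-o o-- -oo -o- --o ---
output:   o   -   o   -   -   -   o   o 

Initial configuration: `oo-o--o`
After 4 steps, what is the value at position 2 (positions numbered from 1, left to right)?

-

o-o--o-
-o--o-o
o--o-o-
--o-o-o
position 2 holds -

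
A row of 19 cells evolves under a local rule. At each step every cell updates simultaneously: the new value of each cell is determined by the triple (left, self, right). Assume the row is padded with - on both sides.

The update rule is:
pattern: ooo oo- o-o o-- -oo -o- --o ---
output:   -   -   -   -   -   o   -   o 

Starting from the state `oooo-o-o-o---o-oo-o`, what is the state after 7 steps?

-----o-o-o-o-o----o
oooo-o-o-o-o-o-oo-o
-----o-o-o-o-o----o  (repeats step 1; period 2)
step 7: -----o-o-o-o-o----o

-----o-o-o-o-o----o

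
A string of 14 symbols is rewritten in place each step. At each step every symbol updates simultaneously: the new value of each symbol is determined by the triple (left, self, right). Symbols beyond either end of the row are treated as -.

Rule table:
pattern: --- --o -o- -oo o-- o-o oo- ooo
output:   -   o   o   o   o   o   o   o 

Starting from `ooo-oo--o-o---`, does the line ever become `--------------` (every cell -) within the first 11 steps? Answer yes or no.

no

step 1: oooooooooooo--
step 2: ooooooooooooo-
step 3: oooooooooooooo
step 4: oooooooooooooo  (fixed point — unchanged through step 11)
step 11 is oooooooooooooo, still not uniform -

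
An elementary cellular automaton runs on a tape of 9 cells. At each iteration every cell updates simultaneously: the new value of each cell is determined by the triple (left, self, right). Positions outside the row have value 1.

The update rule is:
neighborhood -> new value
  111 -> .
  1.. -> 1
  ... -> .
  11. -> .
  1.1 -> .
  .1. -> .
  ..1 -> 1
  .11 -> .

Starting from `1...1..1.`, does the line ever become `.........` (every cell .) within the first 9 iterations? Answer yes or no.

no

iteration 1: .1.1.11..
iteration 2: .......11
iteration 3: 1.....1..
iteration 4: .1...1.11
iteration 5: ..1.1....
iteration 6: 11...1..1
iteration 7: ..1.1.11.
iteration 8: 11.......
iteration 9: ..1.....1
iteration 9 is ..1.....1, still not uniform .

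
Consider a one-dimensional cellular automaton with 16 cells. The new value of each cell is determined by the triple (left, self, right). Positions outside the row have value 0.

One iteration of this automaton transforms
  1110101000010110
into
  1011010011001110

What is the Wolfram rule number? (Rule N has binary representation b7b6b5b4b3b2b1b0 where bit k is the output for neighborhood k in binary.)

position 1: 111 → 0  (bit 7 = 0)
position 2: 110 → 1  (bit 6 = 1)
position 3: 101 → 1  (bit 5 = 1)
position 7: 100 → 0  (bit 4 = 0)
position 0: 011 → 1  (bit 3 = 1)
position 4: 010 → 0  (bit 2 = 0)
position 10: 001 → 0  (bit 1 = 0)
position 8: 000 → 1  (bit 0 = 1)
bits b7..b0 = 01101001 = 105

105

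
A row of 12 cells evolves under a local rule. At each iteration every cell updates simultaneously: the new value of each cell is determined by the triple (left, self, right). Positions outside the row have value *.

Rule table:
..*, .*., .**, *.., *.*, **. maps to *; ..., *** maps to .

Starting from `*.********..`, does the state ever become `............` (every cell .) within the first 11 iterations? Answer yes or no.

yes

***......***
..**....**..
*****..*****
....****....
*..**..**..*
************
............
all cells are . at iteration 7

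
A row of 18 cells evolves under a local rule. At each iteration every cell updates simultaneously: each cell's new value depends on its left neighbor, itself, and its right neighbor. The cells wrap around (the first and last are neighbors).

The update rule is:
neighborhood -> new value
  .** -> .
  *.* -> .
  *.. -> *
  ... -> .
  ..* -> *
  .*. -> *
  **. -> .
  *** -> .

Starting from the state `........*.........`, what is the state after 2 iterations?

......*...*.......

iteration 1: .......***........
iteration 2: ......*...*.......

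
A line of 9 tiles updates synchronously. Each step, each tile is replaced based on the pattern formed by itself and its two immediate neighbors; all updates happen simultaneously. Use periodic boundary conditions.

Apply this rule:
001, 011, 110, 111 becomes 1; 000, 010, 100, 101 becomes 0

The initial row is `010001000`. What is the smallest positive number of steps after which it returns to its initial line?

9

100010000
000100001
001000010
010000100
100001000
000010001
000100010
001000100
010001000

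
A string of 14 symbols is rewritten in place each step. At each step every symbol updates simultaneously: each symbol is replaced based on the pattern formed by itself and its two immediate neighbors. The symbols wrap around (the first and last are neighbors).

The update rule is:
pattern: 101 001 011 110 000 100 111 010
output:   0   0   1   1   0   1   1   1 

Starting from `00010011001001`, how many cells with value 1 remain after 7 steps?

10011011101101
11011011101101
11011011101101  (fixed point — unchanged through step 7)
count of 1: 10

10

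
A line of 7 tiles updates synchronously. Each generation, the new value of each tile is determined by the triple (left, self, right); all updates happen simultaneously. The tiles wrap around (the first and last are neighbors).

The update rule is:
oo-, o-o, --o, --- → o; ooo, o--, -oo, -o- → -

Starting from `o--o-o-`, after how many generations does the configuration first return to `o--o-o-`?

--o-o-o
-o-o-o-
o-o-o--
-o-o--o
o-o--o-
-o--o-o
o--o-o-

7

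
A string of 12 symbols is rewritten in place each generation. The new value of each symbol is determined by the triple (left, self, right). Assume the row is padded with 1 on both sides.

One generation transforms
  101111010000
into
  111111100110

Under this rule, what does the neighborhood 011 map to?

1

At position 2 the neighborhood is 011; the next row has 1 there.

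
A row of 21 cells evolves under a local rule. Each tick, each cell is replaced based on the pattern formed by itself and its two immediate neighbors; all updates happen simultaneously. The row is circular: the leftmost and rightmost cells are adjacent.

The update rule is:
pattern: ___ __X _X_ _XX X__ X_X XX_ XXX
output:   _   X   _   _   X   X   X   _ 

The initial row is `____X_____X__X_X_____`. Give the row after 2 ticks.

___X_X___X_XX_X_X____
__X_X_X_X_X_XX_X_X___

__X_X_X_X_X_XX_X_X___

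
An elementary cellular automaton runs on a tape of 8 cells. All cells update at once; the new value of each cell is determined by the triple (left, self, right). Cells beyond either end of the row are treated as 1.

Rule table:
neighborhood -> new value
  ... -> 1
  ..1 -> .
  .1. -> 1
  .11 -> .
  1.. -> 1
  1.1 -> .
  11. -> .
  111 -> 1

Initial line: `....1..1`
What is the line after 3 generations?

111.11..
11....1.
1.111.1.

1.111.1.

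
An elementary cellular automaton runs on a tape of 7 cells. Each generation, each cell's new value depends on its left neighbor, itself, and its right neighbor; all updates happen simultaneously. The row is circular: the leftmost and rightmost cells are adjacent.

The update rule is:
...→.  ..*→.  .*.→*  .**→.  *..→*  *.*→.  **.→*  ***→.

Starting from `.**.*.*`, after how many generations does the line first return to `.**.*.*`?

14

..*.*.*
*.*.*.*
*.*.*..
*.*.**.
*.*..*.
*.**.*.
*..*.*.
**.*.*.
.*.*.*.
.*.*.**
.*.*..*
.*.**.*
.*..*.*
.**.*.*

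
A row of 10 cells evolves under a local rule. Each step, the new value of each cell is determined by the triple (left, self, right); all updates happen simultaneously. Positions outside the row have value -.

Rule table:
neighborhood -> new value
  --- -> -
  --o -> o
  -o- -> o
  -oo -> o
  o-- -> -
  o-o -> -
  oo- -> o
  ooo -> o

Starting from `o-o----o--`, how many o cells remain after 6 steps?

6

step 1: o-o---oo--
step 2: o-o--ooo--
step 3: o-o-oooo--
step 4: o-o-oooo--  (fixed point — unchanged through step 6)
count of o: 6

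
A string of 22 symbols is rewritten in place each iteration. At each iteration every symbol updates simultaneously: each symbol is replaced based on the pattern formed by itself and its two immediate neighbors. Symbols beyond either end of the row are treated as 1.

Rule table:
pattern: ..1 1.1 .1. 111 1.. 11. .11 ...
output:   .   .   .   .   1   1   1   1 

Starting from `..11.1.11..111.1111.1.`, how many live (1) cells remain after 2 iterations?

10

1.11...111.1.1.1..1...
1.1111.1.1......1..11.
count of 1: 10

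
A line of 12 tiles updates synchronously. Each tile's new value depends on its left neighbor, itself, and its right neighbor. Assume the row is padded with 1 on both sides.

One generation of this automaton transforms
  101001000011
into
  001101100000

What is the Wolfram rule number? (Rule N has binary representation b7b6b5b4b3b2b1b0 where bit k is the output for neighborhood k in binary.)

position 11: 111 → 0  (bit 7 = 0)
position 0: 110 → 0  (bit 6 = 0)
position 1: 101 → 0  (bit 5 = 0)
position 3: 100 → 1  (bit 4 = 1)
position 10: 011 → 0  (bit 3 = 0)
position 2: 010 → 1  (bit 2 = 1)
position 4: 001 → 0  (bit 1 = 0)
position 7: 000 → 0  (bit 0 = 0)
bits b7..b0 = 00010100 = 20

20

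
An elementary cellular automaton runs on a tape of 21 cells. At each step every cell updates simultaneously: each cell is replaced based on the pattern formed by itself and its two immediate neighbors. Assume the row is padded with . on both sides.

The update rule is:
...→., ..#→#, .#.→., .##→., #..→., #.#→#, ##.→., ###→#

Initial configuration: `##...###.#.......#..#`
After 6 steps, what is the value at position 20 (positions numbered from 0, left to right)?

.

step 1: ....#.#.#.......#..#.
step 2: ...#.#.#.......#..#..
step 3: ..#.#.#.......#..#...
step 4: .#.#.#.......#..#....
step 5: #.#.#.......#..#.....
step 6: .#.#.......#..#......
position 20 holds .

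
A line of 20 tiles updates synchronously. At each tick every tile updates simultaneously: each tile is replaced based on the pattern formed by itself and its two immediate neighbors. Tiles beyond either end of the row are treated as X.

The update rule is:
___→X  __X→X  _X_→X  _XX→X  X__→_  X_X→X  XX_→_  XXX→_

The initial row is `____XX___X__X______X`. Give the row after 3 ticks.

___XXXX__XX_XX__XXXX

tick 1: _XXXX__XXX_XX_XXXXXX
tick 2: XX____XX__XX_XX_____
tick 3: ___XXXX__XX_XX__XXXX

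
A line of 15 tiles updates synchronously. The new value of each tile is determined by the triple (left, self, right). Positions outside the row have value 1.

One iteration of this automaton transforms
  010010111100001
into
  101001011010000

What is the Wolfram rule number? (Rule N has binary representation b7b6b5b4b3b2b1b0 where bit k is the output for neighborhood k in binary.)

176

position 7: 111 → 1  (bit 7 = 1)
position 9: 110 → 0  (bit 6 = 0)
position 0: 101 → 1  (bit 5 = 1)
position 2: 100 → 1  (bit 4 = 1)
position 6: 011 → 0  (bit 3 = 0)
position 1: 010 → 0  (bit 2 = 0)
position 3: 001 → 0  (bit 1 = 0)
position 11: 000 → 0  (bit 0 = 0)
bits b7..b0 = 10110000 = 176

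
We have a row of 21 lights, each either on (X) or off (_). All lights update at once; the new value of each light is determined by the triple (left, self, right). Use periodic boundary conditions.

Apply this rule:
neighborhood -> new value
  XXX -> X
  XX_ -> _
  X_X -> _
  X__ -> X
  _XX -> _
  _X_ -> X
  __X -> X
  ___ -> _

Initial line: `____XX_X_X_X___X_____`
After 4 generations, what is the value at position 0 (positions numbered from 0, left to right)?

___X___X_X_XX_XXX____
__XXX_XX_X_____X_X___
_X_X_____XX___XX_XX__
XX_XX___X__X_X_____X_
position 0 holds X

X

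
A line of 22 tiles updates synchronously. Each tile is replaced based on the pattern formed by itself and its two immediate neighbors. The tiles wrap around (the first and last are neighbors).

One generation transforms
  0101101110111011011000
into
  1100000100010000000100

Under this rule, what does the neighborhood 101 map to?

At position 2 the neighborhood is 101; the next row has 0 there.

0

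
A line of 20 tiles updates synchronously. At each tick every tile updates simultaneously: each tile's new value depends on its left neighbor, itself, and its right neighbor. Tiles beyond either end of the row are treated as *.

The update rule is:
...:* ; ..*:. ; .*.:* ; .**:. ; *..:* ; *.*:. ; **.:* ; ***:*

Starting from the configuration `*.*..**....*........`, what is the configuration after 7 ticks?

*.**..****.********.
*..**..***..*******.
**..**..***..******.
***..**..***..*****.
****..**..***..****.
*****..**..***..***.
******..**..***..**.

******..**..***..**.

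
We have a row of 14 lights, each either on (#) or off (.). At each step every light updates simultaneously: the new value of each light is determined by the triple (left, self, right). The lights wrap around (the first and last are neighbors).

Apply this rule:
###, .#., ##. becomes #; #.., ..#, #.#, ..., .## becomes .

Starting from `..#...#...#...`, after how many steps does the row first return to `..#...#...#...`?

..#...#...#...

1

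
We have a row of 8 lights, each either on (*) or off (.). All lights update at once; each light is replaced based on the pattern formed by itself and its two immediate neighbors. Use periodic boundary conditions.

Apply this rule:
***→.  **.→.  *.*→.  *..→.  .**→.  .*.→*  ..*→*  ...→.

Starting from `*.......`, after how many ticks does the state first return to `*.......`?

*......*
......*.
.....**.
....*...
...**...
..*.....
.**.....
*.......

8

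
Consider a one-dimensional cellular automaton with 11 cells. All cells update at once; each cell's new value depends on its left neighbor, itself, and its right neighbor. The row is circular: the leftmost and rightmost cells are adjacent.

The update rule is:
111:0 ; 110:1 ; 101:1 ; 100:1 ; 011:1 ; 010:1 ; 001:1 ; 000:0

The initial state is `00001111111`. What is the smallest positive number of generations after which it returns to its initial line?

4

generation 1: 10011000001
generation 2: 11111100011
generation 3: 00000110110
generation 4: 00001111111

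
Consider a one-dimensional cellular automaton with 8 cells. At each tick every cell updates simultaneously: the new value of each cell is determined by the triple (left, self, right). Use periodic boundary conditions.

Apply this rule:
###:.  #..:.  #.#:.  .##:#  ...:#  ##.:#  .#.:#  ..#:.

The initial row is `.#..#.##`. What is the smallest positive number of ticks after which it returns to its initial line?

tick 1: .#..#.##

1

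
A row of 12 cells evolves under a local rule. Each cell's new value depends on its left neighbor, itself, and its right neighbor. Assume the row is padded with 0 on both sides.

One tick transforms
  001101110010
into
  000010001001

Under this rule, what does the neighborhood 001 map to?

0

At position 1 the neighborhood is 001; the next row has 0 there.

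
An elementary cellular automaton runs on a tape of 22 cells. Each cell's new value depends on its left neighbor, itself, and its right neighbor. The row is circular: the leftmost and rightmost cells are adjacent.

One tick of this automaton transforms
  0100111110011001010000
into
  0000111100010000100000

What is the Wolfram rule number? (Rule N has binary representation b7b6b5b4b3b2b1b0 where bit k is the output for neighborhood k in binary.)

168

position 5: 111 → 1  (bit 7 = 1)
position 8: 110 → 0  (bit 6 = 0)
position 16: 101 → 1  (bit 5 = 1)
position 2: 100 → 0  (bit 4 = 0)
position 4: 011 → 1  (bit 3 = 1)
position 1: 010 → 0  (bit 2 = 0)
position 0: 001 → 0  (bit 1 = 0)
position 19: 000 → 0  (bit 0 = 0)
bits b7..b0 = 10101000 = 168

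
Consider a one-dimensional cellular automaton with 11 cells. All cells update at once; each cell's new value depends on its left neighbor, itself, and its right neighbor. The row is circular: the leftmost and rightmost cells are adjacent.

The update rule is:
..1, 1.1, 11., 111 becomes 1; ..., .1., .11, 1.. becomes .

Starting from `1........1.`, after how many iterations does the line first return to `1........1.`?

11

........1.1
.......1.1.
......1.1..
.....1.1...
....1.1....
...1.1.....
..1.1......
.1.1.......
1.1........
.1........1
1........1.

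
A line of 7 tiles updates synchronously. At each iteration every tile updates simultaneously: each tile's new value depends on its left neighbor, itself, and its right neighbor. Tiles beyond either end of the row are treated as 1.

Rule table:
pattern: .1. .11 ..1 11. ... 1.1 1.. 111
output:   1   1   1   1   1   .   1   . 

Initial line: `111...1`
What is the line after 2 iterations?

iteration 1: ..11111
iteration 2: 111....

111....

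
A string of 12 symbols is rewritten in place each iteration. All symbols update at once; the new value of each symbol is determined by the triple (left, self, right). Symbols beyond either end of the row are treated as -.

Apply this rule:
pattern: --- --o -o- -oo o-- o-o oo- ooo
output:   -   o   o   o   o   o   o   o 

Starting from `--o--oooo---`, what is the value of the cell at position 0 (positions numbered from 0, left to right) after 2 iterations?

-ooooooooo--
ooooooooooo-
position 0 holds o

o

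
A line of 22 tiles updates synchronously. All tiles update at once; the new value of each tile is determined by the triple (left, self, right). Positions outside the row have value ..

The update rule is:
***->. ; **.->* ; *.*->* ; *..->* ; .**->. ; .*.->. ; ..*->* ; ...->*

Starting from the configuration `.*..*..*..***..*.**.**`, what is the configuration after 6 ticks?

.*.*.*.***..**.**.**.*

*.**.**.**..***.*.**.*
.*.**.**.***..**.*.**.
*.*.**.**..***.**.*.**
.*.*.**.***..**.**.*.*
*.*.*.**..***.**.**.*.
.*.*.*.***..**.**.**.*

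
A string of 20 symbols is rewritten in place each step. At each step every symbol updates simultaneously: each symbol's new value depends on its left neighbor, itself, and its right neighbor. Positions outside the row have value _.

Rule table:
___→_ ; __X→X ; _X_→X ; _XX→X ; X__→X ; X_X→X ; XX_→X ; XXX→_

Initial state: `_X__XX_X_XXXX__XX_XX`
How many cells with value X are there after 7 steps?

10

step 1: XXXXXXXXXX__XXXXXXXX
step 2: X________XXXX______X
step 3: XX______XX__XX____XX
step 4: XXX____XXXXXXXX__XXX
step 5: X_XX__XX______XXXX_X
step 6: XXXXXXXXX____XX__XXX
step 7: X_______XX__XXXXXX_X
count of X: 10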